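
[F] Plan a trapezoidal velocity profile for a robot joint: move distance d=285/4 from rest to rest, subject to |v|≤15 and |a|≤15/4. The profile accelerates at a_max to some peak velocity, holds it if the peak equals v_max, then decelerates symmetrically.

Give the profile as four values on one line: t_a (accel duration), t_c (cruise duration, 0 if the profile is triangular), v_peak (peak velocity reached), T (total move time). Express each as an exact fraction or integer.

t_a=4 t_c=3/4 v_peak=15 T=35/4

(v_max)²/a_max = 15²/(15/4) = 60
285/4 ≥ 60 ⇒ cruise phase
t_a = 15/(15/4) = 4; v_peak = 15
d_cruise = 285/4 − 60 = 45/4; t_c = (45/4)/15 = 3/4
T = 2·4 + 3/4 = 35/4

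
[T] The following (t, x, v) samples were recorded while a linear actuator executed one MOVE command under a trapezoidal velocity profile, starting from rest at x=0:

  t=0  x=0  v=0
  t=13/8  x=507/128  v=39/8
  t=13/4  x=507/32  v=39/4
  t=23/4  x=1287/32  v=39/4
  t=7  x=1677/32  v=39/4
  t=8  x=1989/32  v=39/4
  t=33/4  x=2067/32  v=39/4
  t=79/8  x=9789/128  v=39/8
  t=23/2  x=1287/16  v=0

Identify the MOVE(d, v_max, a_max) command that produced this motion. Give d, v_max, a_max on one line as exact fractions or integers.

d=1287/16 v_max=39/4 a_max=3

final state: t=23/2, x=1287/16, v=0 → d = 1287/16
a_max = (39/8−0)/(13/8−0) = 3
max v = 39/4 over t∈[13/4,33/4] → v_max = 39/4
check: 39/4·(13/4+5) = 1287/16 ✓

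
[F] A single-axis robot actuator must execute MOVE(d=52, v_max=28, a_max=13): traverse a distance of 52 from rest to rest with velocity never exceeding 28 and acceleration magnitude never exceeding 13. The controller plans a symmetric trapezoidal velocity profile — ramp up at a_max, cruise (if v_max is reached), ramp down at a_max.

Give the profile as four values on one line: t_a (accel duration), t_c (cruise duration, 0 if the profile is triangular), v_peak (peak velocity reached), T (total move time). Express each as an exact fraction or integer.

vₘ²/aₘ = 28²/13 = 784/13
52 < 784/13 ⇒ no cruise
v_peak = √(52·13) = √676 = 26
t_a = 26/13 = 2; t_c = 0
T = 2·2 = 4

t_a=2 t_c=0 v_peak=26 T=4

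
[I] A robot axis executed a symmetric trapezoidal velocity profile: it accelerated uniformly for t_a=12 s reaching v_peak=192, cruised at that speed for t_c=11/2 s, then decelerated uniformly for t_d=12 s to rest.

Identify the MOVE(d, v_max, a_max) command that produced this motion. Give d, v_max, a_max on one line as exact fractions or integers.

d=3360 v_max=192 a_max=16

a_max = 192/12 = 16
d_a = ½·192·12 = 1152; d_c = 192·11/2 = 1056
d = 2·1152 + 1056 = 3360
t_c = 11/2 > 0 → v_max = v_peak = 192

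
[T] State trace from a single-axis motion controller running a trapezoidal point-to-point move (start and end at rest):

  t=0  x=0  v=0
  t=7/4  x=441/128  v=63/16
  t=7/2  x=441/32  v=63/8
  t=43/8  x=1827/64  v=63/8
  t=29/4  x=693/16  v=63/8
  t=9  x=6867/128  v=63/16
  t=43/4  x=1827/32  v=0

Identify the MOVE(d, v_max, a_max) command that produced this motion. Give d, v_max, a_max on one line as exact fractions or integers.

d=1827/32 v_max=63/8 a_max=9/4

final state: t=43/4, x=1827/32, v=0 → d = 1827/32
a_max = (63/16−0)/(7/4−0) = 9/4
max v = 63/8 over t∈[7/2,29/4] → v_max = 63/8
check: 63/8·(7/2+15/4) = 1827/32 ✓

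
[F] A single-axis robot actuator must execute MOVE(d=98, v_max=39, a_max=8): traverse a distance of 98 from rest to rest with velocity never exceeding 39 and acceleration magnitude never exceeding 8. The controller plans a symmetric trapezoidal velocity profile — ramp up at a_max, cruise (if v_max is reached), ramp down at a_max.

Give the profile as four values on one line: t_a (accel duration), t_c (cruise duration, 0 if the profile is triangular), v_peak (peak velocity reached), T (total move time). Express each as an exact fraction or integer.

t_a=7/2 t_c=0 v_peak=28 T=7

v_max²/a_max = 39²/8 = 1521/8
98 < 1521/8 → triangular
v_peak = √(98·8) = √784 = 28
t_a = 28/8 = 7/2; t_c = 0
T = 2·7/2 = 7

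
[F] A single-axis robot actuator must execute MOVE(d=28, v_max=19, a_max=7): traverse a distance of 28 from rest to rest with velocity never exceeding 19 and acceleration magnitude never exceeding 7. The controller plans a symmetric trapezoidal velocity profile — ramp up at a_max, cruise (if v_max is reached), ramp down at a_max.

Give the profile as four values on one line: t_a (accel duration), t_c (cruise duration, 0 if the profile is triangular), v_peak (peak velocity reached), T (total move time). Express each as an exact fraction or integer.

v_max²/a_max = 19²/7 = 361/7
28 < 361/7 so t_c = 0
v_peak = √(28·7) = √196 = 14
t_a = 14/7 = 2; t_c = 0
T = 2·2 = 4

t_a=2 t_c=0 v_peak=14 T=4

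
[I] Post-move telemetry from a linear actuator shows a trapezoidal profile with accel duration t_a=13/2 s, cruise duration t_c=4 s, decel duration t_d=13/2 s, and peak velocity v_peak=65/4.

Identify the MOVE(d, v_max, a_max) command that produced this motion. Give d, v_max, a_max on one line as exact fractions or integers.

d=1365/8 v_max=65/4 a_max=5/2

a_max = (65/4)/(13/2) = 5/2
d_a = ½·65/4·13/2 = 845/16; d_c = 65/4·4 = 65
d = 2·845/16 + 65 = 1365/8
t_c = 4 > 0 ⇒ limit active, v_max = 65/4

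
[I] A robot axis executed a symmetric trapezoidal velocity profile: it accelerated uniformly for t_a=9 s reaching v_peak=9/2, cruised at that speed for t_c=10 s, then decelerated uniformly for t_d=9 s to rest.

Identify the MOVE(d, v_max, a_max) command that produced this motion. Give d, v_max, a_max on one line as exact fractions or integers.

a_max = (9/2)/9 = 1/2
d_a = ½·9/2·9 = 81/4; d_c = 9/2·10 = 45
d = 2·81/4 + 45 = 171/2
t_c = 10 > 0 ⇒ limit active, v_max = 9/2

d=171/2 v_max=9/2 a_max=1/2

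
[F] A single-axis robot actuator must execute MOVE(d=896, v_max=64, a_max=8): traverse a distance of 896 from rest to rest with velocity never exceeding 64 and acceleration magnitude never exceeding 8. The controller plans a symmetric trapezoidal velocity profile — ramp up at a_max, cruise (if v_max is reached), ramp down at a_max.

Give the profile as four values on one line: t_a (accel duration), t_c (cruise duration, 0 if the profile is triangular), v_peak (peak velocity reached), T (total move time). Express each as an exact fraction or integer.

t_a=8 t_c=6 v_peak=64 T=22

(v_max)²/a_max = 64²/8 = 512
896 ≥ 512 → trapezoidal
t_a = 64/8 = 8; v_peak = 64
d_cruise = 896 − 512 = 384; t_c = 384/64 = 6
T = 2·8 + 6 = 22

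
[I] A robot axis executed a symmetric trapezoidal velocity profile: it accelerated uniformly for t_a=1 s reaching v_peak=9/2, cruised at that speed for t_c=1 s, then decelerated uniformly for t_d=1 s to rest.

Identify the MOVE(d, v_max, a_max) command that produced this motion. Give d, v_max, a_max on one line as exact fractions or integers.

a_max = (9/2)/1 = 9/2
d_a = ½·9/2·1 = 9/4; d_c = 9/2·1 = 9/2
d = 2·9/4 + 9/2 = 9
t_c = 1 > 0 ⇒ limit active, v_max = 9/2

d=9 v_max=9/2 a_max=9/2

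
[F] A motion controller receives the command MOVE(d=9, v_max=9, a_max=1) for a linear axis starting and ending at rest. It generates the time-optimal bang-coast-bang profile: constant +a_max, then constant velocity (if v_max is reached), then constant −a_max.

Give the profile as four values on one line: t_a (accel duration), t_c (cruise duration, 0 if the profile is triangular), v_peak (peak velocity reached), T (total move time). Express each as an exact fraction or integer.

v_max²/a_max = 9²/1 = 81
9 < 81 so t_c = 0
v_peak = √(9·1) = √9 = 3
t_a = 3/1 = 3; t_c = 0
T = 2·3 = 6

t_a=3 t_c=0 v_peak=3 T=6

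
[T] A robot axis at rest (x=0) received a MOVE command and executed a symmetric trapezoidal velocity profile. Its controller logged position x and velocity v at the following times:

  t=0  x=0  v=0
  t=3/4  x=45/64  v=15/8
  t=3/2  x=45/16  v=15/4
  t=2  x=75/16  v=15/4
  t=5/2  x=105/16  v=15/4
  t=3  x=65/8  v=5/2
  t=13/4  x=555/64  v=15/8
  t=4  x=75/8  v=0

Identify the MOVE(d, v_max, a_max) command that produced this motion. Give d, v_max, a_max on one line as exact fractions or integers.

d=75/8 v_max=15/4 a_max=5/2

final state: t=4, x=75/8, v=0 → d = 75/8
a_max = (15/8−0)/(3/4−0) = 5/2
max v = 15/4 over t∈[3/2,5/2] → v_max = 15/4
check: 15/4·(3/2+1) = 75/8 ✓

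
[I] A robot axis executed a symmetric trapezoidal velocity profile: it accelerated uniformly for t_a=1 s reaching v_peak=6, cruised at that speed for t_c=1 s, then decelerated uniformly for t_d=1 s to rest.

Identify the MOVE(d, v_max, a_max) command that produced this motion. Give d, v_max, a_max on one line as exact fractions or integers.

a_max = 6/1 = 6
d_a = ½·6·1 = 3; d_c = 6·1 = 6
d = 2·3 + 6 = 12
t_c = 1 > 0 ⇒ limit active, v_max = 6

d=12 v_max=6 a_max=6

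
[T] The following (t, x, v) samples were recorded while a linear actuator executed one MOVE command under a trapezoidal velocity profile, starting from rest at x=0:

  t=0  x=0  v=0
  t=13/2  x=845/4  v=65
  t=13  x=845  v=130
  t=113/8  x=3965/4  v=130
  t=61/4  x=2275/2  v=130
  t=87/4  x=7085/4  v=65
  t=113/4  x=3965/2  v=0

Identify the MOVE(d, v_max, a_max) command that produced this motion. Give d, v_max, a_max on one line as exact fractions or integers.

final state: t=113/4, x=3965/2, v=0 → d = 3965/2
a_max = (65−0)/(13/2−0) = 10
max v = 130 over t∈[13,61/4] → v_max = 130
check: 130·(13+9/4) = 3965/2 ✓

d=3965/2 v_max=130 a_max=10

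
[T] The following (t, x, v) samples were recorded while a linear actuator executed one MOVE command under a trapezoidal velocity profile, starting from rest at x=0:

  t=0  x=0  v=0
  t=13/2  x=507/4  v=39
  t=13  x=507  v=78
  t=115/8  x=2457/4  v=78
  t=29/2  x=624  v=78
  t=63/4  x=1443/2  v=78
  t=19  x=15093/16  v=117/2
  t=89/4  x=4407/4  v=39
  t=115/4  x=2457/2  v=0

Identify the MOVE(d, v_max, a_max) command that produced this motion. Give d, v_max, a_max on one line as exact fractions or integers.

final state: t=115/4, x=2457/2, v=0 → d = 2457/2
a_max = (39−0)/(13/2−0) = 6
max v = 78 over t∈[13,63/4] → v_max = 78
check: 78·(13+11/4) = 2457/2 ✓

d=2457/2 v_max=78 a_max=6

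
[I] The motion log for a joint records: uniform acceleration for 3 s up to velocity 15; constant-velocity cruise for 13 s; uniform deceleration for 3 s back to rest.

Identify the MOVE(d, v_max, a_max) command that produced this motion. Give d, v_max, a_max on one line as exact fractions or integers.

a_max = 15/3 = 5
d_a = ½·15·3 = 45/2; d_c = 15·13 = 195
d = 2·45/2 + 195 = 240
t_c = 13 > 0 so v_max = 15

d=240 v_max=15 a_max=5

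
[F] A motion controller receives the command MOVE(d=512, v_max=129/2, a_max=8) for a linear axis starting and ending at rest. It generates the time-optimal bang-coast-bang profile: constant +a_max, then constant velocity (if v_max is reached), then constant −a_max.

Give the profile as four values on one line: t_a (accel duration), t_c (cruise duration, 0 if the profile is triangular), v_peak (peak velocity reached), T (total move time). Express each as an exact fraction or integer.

t_a=8 t_c=0 v_peak=64 T=16

(v_max)²/a_max = (129/2)²/8 = 16641/32
512 < 16641/32 → triangular
v_peak = √(512·8) = √4096 = 64
t_a = 64/8 = 8; t_c = 0
T = 2·8 = 16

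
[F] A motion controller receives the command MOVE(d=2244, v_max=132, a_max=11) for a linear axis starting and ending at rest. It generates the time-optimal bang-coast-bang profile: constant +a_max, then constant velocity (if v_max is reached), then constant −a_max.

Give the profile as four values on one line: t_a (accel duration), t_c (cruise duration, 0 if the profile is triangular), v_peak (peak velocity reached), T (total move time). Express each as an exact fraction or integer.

(v_max)²/a_max = 132²/11 = 1584
2244 ≥ 1584 → trapezoidal
t_a = 132/11 = 12; v_peak = 132
d_cruise = 2244 − 1584 = 660; t_c = 660/132 = 5
T = 2·12 + 5 = 29

t_a=12 t_c=5 v_peak=132 T=29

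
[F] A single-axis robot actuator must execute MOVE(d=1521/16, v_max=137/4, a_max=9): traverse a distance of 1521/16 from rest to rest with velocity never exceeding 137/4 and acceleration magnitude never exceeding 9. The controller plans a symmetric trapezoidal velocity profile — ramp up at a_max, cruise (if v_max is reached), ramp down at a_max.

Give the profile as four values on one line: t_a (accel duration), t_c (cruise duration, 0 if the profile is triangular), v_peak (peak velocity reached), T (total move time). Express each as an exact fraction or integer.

vₘ²/aₘ = (137/4)²/9 = 18769/144
1521/16 < 18769/144 → triangular
v_peak = √(1521/16·9) = √(13689/16) = 117/4
t_a = (117/4)/9 = 13/4; t_c = 0
T = 2·13/4 = 13/2

t_a=13/4 t_c=0 v_peak=117/4 T=13/2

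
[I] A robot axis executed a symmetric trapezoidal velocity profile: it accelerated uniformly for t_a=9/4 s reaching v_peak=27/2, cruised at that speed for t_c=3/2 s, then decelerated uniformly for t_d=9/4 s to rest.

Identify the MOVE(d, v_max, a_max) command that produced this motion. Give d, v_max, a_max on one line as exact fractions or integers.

d=405/8 v_max=27/2 a_max=6

a_max = (27/2)/(9/4) = 6
d_a = ½·27/2·9/4 = 243/16; d_c = 27/2·3/2 = 81/4
d = 2·243/16 + 81/4 = 405/8
t_c = 3/2 > 0 → v_max = v_peak = 27/2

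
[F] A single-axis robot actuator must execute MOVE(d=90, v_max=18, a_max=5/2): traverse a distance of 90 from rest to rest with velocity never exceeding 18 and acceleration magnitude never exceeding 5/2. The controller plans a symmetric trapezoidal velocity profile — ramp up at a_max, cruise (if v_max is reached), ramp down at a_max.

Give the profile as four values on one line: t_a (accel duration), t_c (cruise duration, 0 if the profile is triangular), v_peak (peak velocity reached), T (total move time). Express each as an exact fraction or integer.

t_a=6 t_c=0 v_peak=15 T=12

(v_max)²/a_max = 18²/(5/2) = 648/5
90 < 648/5 → triangular
v_peak = √(90·5/2) = √225 = 15
t_a = 15/(5/2) = 6; t_c = 0
T = 2·6 = 12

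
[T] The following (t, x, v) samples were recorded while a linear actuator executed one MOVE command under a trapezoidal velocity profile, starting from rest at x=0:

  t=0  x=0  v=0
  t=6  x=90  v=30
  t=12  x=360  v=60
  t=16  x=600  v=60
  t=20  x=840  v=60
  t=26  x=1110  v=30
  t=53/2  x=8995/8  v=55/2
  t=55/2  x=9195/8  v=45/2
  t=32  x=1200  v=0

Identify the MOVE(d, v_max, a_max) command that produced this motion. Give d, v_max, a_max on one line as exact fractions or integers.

d=1200 v_max=60 a_max=5

final state: t=32, x=1200, v=0 → d = 1200
a_max = (30−0)/(6−0) = 5
max v = 60 over t∈[12,20] → v_max = 60
check: 60·(12+8) = 1200 ✓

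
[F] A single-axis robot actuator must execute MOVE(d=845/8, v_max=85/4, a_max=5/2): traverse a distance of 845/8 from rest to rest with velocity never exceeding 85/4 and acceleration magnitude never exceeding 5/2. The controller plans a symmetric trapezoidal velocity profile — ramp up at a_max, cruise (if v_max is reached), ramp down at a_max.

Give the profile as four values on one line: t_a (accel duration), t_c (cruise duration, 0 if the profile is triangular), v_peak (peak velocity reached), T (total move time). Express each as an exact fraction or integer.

t_a=13/2 t_c=0 v_peak=65/4 T=13

(v_max)²/a_max = (85/4)²/(5/2) = 1445/8
845/8 < 1445/8 ⇒ no cruise
v_peak = √(845/8·5/2) = √(4225/16) = 65/4
t_a = (65/4)/(5/2) = 13/2; t_c = 0
T = 2·13/2 = 13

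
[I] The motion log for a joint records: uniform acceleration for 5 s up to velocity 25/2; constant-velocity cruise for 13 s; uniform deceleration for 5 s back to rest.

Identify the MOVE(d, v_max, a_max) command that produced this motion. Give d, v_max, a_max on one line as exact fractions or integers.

d=225 v_max=25/2 a_max=5/2

a_max = (25/2)/5 = 5/2
d_a = ½·25/2·5 = 125/4; d_c = 25/2·13 = 325/2
d = 2·125/4 + 325/2 = 225
t_c = 13 > 0 ⇒ limit active, v_max = 25/2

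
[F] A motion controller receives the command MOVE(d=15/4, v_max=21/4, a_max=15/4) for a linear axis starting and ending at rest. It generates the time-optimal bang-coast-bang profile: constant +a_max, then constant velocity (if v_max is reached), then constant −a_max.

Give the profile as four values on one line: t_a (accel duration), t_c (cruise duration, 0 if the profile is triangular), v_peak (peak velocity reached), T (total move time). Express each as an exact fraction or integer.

(v_max)²/a_max = (21/4)²/(15/4) = 147/20
15/4 < 147/20 so t_c = 0
v_peak = √(15/4·15/4) = √(225/16) = 15/4
t_a = (15/4)/(15/4) = 1; t_c = 0
T = 2·1 = 2

t_a=1 t_c=0 v_peak=15/4 T=2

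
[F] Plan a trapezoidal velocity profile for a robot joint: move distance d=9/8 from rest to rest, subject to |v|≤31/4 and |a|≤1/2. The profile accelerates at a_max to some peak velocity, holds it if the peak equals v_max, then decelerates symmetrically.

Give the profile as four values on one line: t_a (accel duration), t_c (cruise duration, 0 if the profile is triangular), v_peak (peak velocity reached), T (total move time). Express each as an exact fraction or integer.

t_a=3/2 t_c=0 v_peak=3/4 T=3

v_max²/a_max = (31/4)²/(1/2) = 961/8
9/8 < 961/8 ⇒ no cruise
v_peak = √(9/8·1/2) = √(9/16) = 3/4
t_a = (3/4)/(1/2) = 3/2; t_c = 0
T = 2·3/2 = 3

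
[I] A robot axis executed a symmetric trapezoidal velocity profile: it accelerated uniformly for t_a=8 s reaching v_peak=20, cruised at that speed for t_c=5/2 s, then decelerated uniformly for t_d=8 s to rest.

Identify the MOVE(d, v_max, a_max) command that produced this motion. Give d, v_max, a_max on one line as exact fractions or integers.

a_max = 20/8 = 5/2
d_a = ½·20·8 = 80; d_c = 20·5/2 = 50
d = 2·80 + 50 = 210
t_c = 5/2 > 0 so v_max = 20

d=210 v_max=20 a_max=5/2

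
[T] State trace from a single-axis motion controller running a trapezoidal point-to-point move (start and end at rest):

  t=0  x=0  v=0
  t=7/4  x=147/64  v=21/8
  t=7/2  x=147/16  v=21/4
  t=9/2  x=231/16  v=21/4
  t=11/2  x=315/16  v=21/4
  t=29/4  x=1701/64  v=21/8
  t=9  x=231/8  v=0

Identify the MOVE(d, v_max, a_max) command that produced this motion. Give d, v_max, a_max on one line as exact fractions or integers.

final state: t=9, x=231/8, v=0 → d = 231/8
a_max = (21/8−0)/(7/4−0) = 3/2
max v = 21/4 over t∈[7/2,11/2] → v_max = 21/4
check: 21/4·(7/2+2) = 231/8 ✓

d=231/8 v_max=21/4 a_max=3/2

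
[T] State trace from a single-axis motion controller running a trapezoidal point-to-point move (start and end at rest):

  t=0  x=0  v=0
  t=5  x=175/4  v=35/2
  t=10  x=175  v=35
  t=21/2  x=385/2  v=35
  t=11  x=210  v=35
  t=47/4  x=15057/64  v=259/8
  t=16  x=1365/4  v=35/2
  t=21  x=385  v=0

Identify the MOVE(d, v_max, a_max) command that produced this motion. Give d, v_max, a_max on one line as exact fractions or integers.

d=385 v_max=35 a_max=7/2

final state: t=21, x=385, v=0 → d = 385
a_max = (35/2−0)/(5−0) = 7/2
max v = 35 over t∈[10,11] → v_max = 35
check: 35·(10+1) = 385 ✓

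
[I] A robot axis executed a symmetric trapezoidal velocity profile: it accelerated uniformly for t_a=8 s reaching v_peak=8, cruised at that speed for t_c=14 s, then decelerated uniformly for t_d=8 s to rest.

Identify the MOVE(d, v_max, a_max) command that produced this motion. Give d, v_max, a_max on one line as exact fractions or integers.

d=176 v_max=8 a_max=1

a_max = 8/8 = 1
d_a = ½·8·8 = 32; d_c = 8·14 = 112
d = 2·32 + 112 = 176
t_c = 14 > 0 so v_max = 8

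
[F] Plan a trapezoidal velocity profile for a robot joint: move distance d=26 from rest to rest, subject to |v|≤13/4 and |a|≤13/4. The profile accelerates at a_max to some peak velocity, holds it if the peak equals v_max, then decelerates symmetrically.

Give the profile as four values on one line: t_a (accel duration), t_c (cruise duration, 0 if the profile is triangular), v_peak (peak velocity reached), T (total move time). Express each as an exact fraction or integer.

t_a=1 t_c=7 v_peak=13/4 T=9

v_max²/a_max = (13/4)²/(13/4) = 13/4
26 ≥ 13/4 so v_max reached
t_a = (13/4)/(13/4) = 1; v_peak = 13/4
d_cruise = 26 − 13/4 = 91/4; t_c = (91/4)/(13/4) = 7
T = 2·1 + 7 = 9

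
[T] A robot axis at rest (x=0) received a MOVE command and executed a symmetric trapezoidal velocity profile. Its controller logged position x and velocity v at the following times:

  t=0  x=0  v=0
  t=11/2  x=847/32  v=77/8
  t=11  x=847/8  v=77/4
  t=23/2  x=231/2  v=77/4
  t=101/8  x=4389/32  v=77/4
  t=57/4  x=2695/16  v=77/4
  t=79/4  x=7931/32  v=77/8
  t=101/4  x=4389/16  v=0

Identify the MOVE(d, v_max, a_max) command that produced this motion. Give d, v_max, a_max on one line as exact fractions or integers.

final state: t=101/4, x=4389/16, v=0 → d = 4389/16
a_max = (77/8−0)/(11/2−0) = 7/4
max v = 77/4 over t∈[11,57/4] → v_max = 77/4
check: 77/4·(11+13/4) = 4389/16 ✓

d=4389/16 v_max=77/4 a_max=7/4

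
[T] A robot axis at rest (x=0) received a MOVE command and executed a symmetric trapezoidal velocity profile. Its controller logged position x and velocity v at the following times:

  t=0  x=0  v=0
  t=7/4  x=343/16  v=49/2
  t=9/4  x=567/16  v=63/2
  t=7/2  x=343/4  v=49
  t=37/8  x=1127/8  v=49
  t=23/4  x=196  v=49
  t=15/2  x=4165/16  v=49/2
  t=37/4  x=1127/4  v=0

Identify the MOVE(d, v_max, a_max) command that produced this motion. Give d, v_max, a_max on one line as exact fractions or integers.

d=1127/4 v_max=49 a_max=14

final state: t=37/4, x=1127/4, v=0 → d = 1127/4
a_max = (49/2−0)/(7/4−0) = 14
max v = 49 over t∈[7/2,23/4] → v_max = 49
check: 49·(7/2+9/4) = 1127/4 ✓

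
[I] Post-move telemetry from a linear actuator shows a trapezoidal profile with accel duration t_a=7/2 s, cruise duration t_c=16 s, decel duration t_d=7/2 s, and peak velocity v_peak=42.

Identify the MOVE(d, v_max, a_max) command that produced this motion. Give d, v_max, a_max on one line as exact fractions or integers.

d=819 v_max=42 a_max=12

a_max = 42/(7/2) = 12
d_a = ½·42·7/2 = 147/2; d_c = 42·16 = 672
d = 2·147/2 + 672 = 819
t_c = 16 > 0 → v_max = v_peak = 42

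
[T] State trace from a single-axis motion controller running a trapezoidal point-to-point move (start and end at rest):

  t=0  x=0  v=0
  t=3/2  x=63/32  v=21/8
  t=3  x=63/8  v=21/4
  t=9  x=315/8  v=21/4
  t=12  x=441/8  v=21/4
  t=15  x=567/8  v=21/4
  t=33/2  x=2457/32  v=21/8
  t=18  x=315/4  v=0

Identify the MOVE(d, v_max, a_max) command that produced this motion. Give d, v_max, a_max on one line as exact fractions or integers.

d=315/4 v_max=21/4 a_max=7/4

final state: t=18, x=315/4, v=0 → d = 315/4
a_max = (21/8−0)/(3/2−0) = 7/4
max v = 21/4 over t∈[3,15] → v_max = 21/4
check: 21/4·(3+12) = 315/4 ✓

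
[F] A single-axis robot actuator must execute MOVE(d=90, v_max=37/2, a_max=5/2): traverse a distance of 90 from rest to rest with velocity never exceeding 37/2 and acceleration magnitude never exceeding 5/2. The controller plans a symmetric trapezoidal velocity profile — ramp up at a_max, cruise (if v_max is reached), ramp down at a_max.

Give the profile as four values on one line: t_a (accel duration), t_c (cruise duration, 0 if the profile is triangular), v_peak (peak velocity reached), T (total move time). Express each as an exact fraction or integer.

vₘ²/aₘ = (37/2)²/(5/2) = 1369/10
90 < 1369/10 ⇒ no cruise
v_peak = √(90·5/2) = √225 = 15
t_a = 15/(5/2) = 6; t_c = 0
T = 2·6 = 12

t_a=6 t_c=0 v_peak=15 T=12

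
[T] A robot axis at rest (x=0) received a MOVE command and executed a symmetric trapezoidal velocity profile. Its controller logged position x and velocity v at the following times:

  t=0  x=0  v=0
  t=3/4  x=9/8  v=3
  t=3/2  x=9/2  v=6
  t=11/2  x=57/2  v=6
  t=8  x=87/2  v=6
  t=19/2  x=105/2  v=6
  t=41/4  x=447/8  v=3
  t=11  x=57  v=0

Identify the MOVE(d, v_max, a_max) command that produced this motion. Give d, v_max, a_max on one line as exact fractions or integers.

final state: t=11, x=57, v=0 → d = 57
a_max = (3−0)/(3/4−0) = 4
max v = 6 over t∈[3/2,19/2] → v_max = 6
check: 6·(3/2+8) = 57 ✓

d=57 v_max=6 a_max=4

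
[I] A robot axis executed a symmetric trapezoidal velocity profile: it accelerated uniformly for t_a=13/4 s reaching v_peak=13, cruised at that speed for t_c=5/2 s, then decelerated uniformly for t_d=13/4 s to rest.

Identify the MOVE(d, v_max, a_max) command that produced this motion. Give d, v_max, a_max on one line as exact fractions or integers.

d=299/4 v_max=13 a_max=4

a_max = 13/(13/4) = 4
d_a = ½·13·13/4 = 169/8; d_c = 13·5/2 = 65/2
d = 2·169/8 + 65/2 = 299/4
t_c = 5/2 > 0 → v_max = v_peak = 13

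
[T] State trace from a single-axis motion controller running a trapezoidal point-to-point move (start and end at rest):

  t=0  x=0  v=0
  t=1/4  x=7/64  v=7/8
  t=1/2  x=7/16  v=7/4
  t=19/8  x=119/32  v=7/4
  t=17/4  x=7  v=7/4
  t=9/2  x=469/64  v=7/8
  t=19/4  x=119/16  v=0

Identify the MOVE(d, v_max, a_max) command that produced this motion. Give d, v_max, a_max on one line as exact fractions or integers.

final state: t=19/4, x=119/16, v=0 → d = 119/16
a_max = (7/8−0)/(1/4−0) = 7/2
max v = 7/4 over t∈[1/2,17/4] → v_max = 7/4
check: 7/4·(1/2+15/4) = 119/16 ✓

d=119/16 v_max=7/4 a_max=7/2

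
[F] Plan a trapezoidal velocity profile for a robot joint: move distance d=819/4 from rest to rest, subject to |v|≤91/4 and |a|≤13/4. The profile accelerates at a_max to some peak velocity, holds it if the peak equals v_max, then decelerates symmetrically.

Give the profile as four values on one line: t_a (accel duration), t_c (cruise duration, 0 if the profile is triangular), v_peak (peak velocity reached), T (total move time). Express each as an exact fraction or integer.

t_a=7 t_c=2 v_peak=91/4 T=16

(v_max)²/a_max = (91/4)²/(13/4) = 637/4
819/4 ≥ 637/4 → trapezoidal
t_a = (91/4)/(13/4) = 7; v_peak = 91/4
d_cruise = 819/4 − 637/4 = 91/2; t_c = (91/2)/(91/4) = 2
T = 2·7 + 2 = 16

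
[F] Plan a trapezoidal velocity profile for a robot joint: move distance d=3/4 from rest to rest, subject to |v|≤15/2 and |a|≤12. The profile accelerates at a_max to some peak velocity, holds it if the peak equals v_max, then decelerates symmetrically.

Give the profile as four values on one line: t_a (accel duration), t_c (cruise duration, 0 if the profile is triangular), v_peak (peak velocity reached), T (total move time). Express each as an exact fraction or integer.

(v_max)²/a_max = (15/2)²/12 = 75/16
3/4 < 75/16 → triangular
v_peak = √(3/4·12) = √9 = 3
t_a = 3/12 = 1/4; t_c = 0
T = 2·1/4 = 1/2

t_a=1/4 t_c=0 v_peak=3 T=1/2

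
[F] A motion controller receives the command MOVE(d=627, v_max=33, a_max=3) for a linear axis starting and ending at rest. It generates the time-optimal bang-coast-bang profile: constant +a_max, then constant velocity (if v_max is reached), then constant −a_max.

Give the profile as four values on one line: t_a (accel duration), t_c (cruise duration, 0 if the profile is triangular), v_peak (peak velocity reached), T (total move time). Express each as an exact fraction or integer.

t_a=11 t_c=8 v_peak=33 T=30

v_max²/a_max = 33²/3 = 363
627 ≥ 363 ⇒ cruise phase
t_a = 33/3 = 11; v_peak = 33
d_cruise = 627 − 363 = 264; t_c = 264/33 = 8
T = 2·11 + 8 = 30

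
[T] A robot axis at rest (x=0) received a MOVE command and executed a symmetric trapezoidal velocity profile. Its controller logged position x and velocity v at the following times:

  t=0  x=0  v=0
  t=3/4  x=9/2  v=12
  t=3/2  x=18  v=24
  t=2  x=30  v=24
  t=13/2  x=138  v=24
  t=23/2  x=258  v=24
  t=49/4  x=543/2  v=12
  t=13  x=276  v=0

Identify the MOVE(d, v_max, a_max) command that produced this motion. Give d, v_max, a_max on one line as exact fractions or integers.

d=276 v_max=24 a_max=16

final state: t=13, x=276, v=0 → d = 276
a_max = (12−0)/(3/4−0) = 16
max v = 24 over t∈[3/2,23/2] → v_max = 24
check: 24·(3/2+10) = 276 ✓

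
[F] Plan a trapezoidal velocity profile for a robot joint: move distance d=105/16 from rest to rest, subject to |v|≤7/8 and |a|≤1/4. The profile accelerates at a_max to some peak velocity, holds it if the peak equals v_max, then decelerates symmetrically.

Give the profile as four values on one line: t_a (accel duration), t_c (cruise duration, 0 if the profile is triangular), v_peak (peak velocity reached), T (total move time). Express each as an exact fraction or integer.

t_a=7/2 t_c=4 v_peak=7/8 T=11

v_max²/a_max = (7/8)²/(1/4) = 49/16
105/16 ≥ 49/16 ⇒ cruise phase
t_a = (7/8)/(1/4) = 7/2; v_peak = 7/8
d_cruise = 105/16 − 49/16 = 7/2; t_c = (7/2)/(7/8) = 4
T = 2·7/2 + 4 = 11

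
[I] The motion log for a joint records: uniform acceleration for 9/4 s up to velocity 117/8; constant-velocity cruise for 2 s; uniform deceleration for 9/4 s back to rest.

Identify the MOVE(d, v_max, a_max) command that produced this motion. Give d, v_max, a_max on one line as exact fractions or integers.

d=1989/32 v_max=117/8 a_max=13/2

a_max = (117/8)/(9/4) = 13/2
d_a = ½·117/8·9/4 = 1053/64; d_c = 117/8·2 = 117/4
d = 2·1053/64 + 117/4 = 1989/32
t_c = 2 > 0 so v_max = 117/8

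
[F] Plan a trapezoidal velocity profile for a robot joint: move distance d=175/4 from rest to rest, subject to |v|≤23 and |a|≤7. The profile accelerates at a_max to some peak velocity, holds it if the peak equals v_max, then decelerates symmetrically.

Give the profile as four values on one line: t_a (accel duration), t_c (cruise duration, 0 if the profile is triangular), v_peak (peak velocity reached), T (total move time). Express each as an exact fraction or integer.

vₘ²/aₘ = 23²/7 = 529/7
175/4 < 529/7 → triangular
v_peak = √(175/4·7) = √(1225/4) = 35/2
t_a = (35/2)/7 = 5/2; t_c = 0
T = 2·5/2 = 5

t_a=5/2 t_c=0 v_peak=35/2 T=5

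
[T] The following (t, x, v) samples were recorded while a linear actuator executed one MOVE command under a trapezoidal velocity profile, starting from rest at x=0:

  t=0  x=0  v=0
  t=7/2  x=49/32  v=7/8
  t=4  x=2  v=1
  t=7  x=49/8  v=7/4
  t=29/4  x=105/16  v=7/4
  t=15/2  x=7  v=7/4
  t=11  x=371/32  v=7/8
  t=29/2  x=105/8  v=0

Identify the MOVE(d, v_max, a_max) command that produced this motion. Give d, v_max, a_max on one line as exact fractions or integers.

d=105/8 v_max=7/4 a_max=1/4

final state: t=29/2, x=105/8, v=0 → d = 105/8
a_max = (7/8−0)/(7/2−0) = 1/4
max v = 7/4 over t∈[7,15/2] → v_max = 7/4
check: 7/4·(7+1/2) = 105/8 ✓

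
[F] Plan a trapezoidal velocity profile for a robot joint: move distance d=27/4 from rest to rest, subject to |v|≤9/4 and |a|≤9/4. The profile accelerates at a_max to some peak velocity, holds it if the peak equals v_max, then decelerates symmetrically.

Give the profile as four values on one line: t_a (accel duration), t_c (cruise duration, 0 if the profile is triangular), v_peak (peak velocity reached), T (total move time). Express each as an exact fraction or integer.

t_a=1 t_c=2 v_peak=9/4 T=4

v_max²/a_max = (9/4)²/(9/4) = 9/4
27/4 ≥ 9/4 → trapezoidal
t_a = (9/4)/(9/4) = 1; v_peak = 9/4
d_cruise = 27/4 − 9/4 = 9/2; t_c = (9/2)/(9/4) = 2
T = 2·1 + 2 = 4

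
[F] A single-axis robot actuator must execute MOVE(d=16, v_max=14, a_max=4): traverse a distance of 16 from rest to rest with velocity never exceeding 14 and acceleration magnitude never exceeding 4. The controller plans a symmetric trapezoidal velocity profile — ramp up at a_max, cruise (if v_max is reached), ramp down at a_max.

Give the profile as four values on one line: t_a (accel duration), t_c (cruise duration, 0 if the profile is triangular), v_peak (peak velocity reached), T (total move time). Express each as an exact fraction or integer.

t_a=2 t_c=0 v_peak=8 T=4

vₘ²/aₘ = 14²/4 = 49
16 < 49 so t_c = 0
v_peak = √(16·4) = √64 = 8
t_a = 8/4 = 2; t_c = 0
T = 2·2 = 4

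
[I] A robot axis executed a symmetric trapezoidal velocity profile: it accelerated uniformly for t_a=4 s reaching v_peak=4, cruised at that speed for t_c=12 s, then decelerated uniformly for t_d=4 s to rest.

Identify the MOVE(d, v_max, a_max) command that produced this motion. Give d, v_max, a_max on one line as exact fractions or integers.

d=64 v_max=4 a_max=1

a_max = 4/4 = 1
d_a = ½·4·4 = 8; d_c = 4·12 = 48
d = 2·8 + 48 = 64
t_c = 12 > 0 → v_max = v_peak = 4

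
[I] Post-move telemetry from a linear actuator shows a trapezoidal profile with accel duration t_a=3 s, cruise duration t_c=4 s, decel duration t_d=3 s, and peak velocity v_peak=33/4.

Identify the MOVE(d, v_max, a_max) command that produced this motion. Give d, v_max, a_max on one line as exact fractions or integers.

a_max = (33/4)/3 = 11/4
d_a = ½·33/4·3 = 99/8; d_c = 33/4·4 = 33
d = 2·99/8 + 33 = 231/4
t_c = 4 > 0 → v_max = v_peak = 33/4

d=231/4 v_max=33/4 a_max=11/4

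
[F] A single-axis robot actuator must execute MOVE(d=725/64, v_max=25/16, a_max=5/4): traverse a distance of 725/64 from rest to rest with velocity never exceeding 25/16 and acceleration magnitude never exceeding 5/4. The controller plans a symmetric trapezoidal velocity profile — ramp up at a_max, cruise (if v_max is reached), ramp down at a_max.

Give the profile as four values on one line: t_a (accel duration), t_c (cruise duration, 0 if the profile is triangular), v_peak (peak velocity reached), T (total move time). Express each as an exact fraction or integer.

vₘ²/aₘ = (25/16)²/(5/4) = 125/64
725/64 ≥ 125/64 ⇒ cruise phase
t_a = (25/16)/(5/4) = 5/4; v_peak = 25/16
d_cruise = 725/64 − 125/64 = 75/8; t_c = (75/8)/(25/16) = 6
T = 2·5/4 + 6 = 17/2

t_a=5/4 t_c=6 v_peak=25/16 T=17/2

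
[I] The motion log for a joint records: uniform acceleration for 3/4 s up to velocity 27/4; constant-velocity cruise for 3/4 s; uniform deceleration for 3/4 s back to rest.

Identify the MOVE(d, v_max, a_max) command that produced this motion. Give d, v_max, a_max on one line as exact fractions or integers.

a_max = (27/4)/(3/4) = 9
d_a = ½·27/4·3/4 = 81/32; d_c = 27/4·3/4 = 81/16
d = 2·81/32 + 81/16 = 81/8
t_c = 3/4 > 0 → v_max = v_peak = 27/4

d=81/8 v_max=27/4 a_max=9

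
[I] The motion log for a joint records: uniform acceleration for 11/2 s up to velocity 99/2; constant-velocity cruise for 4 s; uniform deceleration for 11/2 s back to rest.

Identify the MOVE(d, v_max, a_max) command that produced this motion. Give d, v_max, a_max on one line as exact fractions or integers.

d=1881/4 v_max=99/2 a_max=9

a_max = (99/2)/(11/2) = 9
d_a = ½·99/2·11/2 = 1089/8; d_c = 99/2·4 = 198
d = 2·1089/8 + 198 = 1881/4
t_c = 4 > 0 so v_max = 99/2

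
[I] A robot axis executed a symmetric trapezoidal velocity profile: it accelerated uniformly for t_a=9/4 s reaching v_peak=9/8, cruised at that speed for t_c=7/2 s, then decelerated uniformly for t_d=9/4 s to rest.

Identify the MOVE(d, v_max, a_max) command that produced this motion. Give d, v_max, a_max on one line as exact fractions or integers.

d=207/32 v_max=9/8 a_max=1/2

a_max = (9/8)/(9/4) = 1/2
d_a = ½·9/8·9/4 = 81/64; d_c = 9/8·7/2 = 63/16
d = 2·81/64 + 63/16 = 207/32
t_c = 7/2 > 0 so v_max = 9/8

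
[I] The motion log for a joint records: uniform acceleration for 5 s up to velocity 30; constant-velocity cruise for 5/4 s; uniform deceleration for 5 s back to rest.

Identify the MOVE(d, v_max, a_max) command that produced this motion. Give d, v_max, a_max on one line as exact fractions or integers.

a_max = 30/5 = 6
d_a = ½·30·5 = 75; d_c = 30·5/4 = 75/2
d = 2·75 + 75/2 = 375/2
t_c = 5/4 > 0 so v_max = 30

d=375/2 v_max=30 a_max=6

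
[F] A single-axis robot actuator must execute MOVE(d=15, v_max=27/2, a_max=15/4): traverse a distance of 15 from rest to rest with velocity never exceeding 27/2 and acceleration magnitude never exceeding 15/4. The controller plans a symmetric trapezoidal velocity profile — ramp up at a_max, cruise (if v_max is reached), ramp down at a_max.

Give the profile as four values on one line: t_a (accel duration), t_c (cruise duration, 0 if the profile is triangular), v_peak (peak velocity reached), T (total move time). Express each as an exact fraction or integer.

t_a=2 t_c=0 v_peak=15/2 T=4

(v_max)²/a_max = (27/2)²/(15/4) = 243/5
15 < 243/5 ⇒ no cruise
v_peak = √(15·15/4) = √(225/4) = 15/2
t_a = (15/2)/(15/4) = 2; t_c = 0
T = 2·2 = 4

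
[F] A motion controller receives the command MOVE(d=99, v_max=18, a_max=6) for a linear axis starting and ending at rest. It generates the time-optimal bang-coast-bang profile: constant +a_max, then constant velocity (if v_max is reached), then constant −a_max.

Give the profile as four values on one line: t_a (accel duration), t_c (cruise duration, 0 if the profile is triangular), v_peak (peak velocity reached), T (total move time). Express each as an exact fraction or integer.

t_a=3 t_c=5/2 v_peak=18 T=17/2

(v_max)²/a_max = 18²/6 = 54
99 ≥ 54 so v_max reached
t_a = 18/6 = 3; v_peak = 18
d_cruise = 99 − 54 = 45; t_c = 45/18 = 5/2
T = 2·3 + 5/2 = 17/2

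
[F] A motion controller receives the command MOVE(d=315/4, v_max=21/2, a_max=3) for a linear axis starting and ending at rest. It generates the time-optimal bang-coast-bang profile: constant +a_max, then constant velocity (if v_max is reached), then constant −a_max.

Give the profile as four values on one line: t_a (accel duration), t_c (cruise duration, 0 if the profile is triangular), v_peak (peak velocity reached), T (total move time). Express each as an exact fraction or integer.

vₘ²/aₘ = (21/2)²/3 = 147/4
315/4 ≥ 147/4 → trapezoidal
t_a = (21/2)/3 = 7/2; v_peak = 21/2
d_cruise = 315/4 − 147/4 = 42; t_c = 42/(21/2) = 4
T = 2·7/2 + 4 = 11

t_a=7/2 t_c=4 v_peak=21/2 T=11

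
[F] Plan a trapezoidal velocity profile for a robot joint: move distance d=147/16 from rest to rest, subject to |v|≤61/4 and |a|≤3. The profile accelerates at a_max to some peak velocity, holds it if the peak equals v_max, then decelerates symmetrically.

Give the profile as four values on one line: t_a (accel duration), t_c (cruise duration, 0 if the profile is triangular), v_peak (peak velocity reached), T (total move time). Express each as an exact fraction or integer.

(v_max)²/a_max = (61/4)²/3 = 3721/48
147/16 < 3721/48 → triangular
v_peak = √(147/16·3) = √(441/16) = 21/4
t_a = (21/4)/3 = 7/4; t_c = 0
T = 2·7/4 = 7/2

t_a=7/4 t_c=0 v_peak=21/4 T=7/2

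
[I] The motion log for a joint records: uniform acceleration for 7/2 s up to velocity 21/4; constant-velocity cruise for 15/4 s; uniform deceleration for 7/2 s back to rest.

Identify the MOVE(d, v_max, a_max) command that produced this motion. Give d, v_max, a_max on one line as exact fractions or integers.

d=609/16 v_max=21/4 a_max=3/2

a_max = (21/4)/(7/2) = 3/2
d_a = ½·21/4·7/2 = 147/16; d_c = 21/4·15/4 = 315/16
d = 2·147/16 + 315/16 = 609/16
t_c = 15/4 > 0 ⇒ limit active, v_max = 21/4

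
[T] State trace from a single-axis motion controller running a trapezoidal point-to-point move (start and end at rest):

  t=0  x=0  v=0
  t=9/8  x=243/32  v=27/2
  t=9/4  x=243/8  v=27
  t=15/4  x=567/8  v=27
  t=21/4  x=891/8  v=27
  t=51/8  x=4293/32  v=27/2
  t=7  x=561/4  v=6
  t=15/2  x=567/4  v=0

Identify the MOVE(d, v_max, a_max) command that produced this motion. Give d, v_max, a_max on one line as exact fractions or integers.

d=567/4 v_max=27 a_max=12

final state: t=15/2, x=567/4, v=0 → d = 567/4
a_max = (27/2−0)/(9/8−0) = 12
max v = 27 over t∈[9/4,21/4] → v_max = 27
check: 27·(9/4+3) = 567/4 ✓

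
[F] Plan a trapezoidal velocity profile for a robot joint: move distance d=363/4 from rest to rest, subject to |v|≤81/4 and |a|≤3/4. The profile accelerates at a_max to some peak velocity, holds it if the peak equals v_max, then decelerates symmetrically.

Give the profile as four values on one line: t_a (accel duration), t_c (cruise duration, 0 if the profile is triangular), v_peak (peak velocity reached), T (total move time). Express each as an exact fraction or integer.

t_a=11 t_c=0 v_peak=33/4 T=22

v_max²/a_max = (81/4)²/(3/4) = 2187/4
363/4 < 2187/4 ⇒ no cruise
v_peak = √(363/4·3/4) = √(1089/16) = 33/4
t_a = (33/4)/(3/4) = 11; t_c = 0
T = 2·11 = 22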